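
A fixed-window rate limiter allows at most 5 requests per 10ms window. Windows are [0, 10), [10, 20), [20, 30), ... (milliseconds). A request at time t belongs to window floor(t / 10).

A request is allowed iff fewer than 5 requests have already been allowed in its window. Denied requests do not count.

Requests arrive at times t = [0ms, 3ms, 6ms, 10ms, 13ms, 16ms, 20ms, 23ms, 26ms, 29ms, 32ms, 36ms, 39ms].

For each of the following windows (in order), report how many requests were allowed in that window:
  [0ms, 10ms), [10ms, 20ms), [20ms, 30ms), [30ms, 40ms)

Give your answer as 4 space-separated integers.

Processing requests:
  req#1 t=0ms (window 0): ALLOW
  req#2 t=3ms (window 0): ALLOW
  req#3 t=6ms (window 0): ALLOW
  req#4 t=10ms (window 1): ALLOW
  req#5 t=13ms (window 1): ALLOW
  req#6 t=16ms (window 1): ALLOW
  req#7 t=20ms (window 2): ALLOW
  req#8 t=23ms (window 2): ALLOW
  req#9 t=26ms (window 2): ALLOW
  req#10 t=29ms (window 2): ALLOW
  req#11 t=32ms (window 3): ALLOW
  req#12 t=36ms (window 3): ALLOW
  req#13 t=39ms (window 3): ALLOW

Allowed counts by window: 3 3 4 3

Answer: 3 3 4 3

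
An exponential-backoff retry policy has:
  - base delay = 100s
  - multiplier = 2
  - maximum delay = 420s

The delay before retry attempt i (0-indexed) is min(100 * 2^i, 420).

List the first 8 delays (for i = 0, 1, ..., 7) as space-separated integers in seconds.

Computing each delay:
  i=0: min(100*2^0, 420) = 100
  i=1: min(100*2^1, 420) = 200
  i=2: min(100*2^2, 420) = 400
  i=3: min(100*2^3, 420) = 420
  i=4: min(100*2^4, 420) = 420
  i=5: min(100*2^5, 420) = 420
  i=6: min(100*2^6, 420) = 420
  i=7: min(100*2^7, 420) = 420

Answer: 100 200 400 420 420 420 420 420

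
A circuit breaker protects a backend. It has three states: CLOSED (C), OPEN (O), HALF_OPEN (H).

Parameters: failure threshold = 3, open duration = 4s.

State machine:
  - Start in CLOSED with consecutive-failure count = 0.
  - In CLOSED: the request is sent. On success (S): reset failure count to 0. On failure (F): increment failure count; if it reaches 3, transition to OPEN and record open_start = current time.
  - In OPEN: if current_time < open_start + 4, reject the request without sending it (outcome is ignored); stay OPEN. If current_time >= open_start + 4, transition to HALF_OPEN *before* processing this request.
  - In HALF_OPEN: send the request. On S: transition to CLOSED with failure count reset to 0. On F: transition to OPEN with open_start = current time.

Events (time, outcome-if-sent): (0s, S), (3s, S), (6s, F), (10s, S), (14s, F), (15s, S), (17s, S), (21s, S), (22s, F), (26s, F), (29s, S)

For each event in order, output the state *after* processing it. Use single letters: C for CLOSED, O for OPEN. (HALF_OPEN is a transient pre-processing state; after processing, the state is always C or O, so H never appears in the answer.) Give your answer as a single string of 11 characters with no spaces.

State after each event:
  event#1 t=0s outcome=S: state=CLOSED
  event#2 t=3s outcome=S: state=CLOSED
  event#3 t=6s outcome=F: state=CLOSED
  event#4 t=10s outcome=S: state=CLOSED
  event#5 t=14s outcome=F: state=CLOSED
  event#6 t=15s outcome=S: state=CLOSED
  event#7 t=17s outcome=S: state=CLOSED
  event#8 t=21s outcome=S: state=CLOSED
  event#9 t=22s outcome=F: state=CLOSED
  event#10 t=26s outcome=F: state=CLOSED
  event#11 t=29s outcome=S: state=CLOSED

Answer: CCCCCCCCCCC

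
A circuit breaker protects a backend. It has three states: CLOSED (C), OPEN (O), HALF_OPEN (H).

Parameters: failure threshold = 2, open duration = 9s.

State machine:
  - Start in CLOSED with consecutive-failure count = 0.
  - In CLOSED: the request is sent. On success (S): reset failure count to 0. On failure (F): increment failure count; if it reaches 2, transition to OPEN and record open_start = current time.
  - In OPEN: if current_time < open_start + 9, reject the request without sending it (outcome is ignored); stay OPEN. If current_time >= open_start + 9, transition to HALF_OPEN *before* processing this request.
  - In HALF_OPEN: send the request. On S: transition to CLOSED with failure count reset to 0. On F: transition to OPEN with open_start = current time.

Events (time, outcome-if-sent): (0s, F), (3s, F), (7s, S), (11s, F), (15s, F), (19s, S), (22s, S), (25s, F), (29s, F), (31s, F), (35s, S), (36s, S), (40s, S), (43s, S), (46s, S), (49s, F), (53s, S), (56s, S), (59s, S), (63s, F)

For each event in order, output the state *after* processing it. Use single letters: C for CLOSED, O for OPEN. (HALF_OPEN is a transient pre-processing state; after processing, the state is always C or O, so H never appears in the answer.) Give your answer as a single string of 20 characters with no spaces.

State after each event:
  event#1 t=0s outcome=F: state=CLOSED
  event#2 t=3s outcome=F: state=OPEN
  event#3 t=7s outcome=S: state=OPEN
  event#4 t=11s outcome=F: state=OPEN
  event#5 t=15s outcome=F: state=OPEN
  event#6 t=19s outcome=S: state=OPEN
  event#7 t=22s outcome=S: state=OPEN
  event#8 t=25s outcome=F: state=OPEN
  event#9 t=29s outcome=F: state=OPEN
  event#10 t=31s outcome=F: state=OPEN
  event#11 t=35s outcome=S: state=CLOSED
  event#12 t=36s outcome=S: state=CLOSED
  event#13 t=40s outcome=S: state=CLOSED
  event#14 t=43s outcome=S: state=CLOSED
  event#15 t=46s outcome=S: state=CLOSED
  event#16 t=49s outcome=F: state=CLOSED
  event#17 t=53s outcome=S: state=CLOSED
  event#18 t=56s outcome=S: state=CLOSED
  event#19 t=59s outcome=S: state=CLOSED
  event#20 t=63s outcome=F: state=CLOSED

Answer: COOOOOOOOOCCCCCCCCCC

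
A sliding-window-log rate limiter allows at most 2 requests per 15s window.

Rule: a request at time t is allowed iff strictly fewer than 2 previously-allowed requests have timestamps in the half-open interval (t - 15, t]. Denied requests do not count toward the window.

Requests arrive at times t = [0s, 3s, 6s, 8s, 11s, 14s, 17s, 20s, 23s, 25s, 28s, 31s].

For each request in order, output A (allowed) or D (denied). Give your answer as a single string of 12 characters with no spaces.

Answer: AADDDDAADDDD

Derivation:
Tracking allowed requests in the window:
  req#1 t=0s: ALLOW
  req#2 t=3s: ALLOW
  req#3 t=6s: DENY
  req#4 t=8s: DENY
  req#5 t=11s: DENY
  req#6 t=14s: DENY
  req#7 t=17s: ALLOW
  req#8 t=20s: ALLOW
  req#9 t=23s: DENY
  req#10 t=25s: DENY
  req#11 t=28s: DENY
  req#12 t=31s: DENY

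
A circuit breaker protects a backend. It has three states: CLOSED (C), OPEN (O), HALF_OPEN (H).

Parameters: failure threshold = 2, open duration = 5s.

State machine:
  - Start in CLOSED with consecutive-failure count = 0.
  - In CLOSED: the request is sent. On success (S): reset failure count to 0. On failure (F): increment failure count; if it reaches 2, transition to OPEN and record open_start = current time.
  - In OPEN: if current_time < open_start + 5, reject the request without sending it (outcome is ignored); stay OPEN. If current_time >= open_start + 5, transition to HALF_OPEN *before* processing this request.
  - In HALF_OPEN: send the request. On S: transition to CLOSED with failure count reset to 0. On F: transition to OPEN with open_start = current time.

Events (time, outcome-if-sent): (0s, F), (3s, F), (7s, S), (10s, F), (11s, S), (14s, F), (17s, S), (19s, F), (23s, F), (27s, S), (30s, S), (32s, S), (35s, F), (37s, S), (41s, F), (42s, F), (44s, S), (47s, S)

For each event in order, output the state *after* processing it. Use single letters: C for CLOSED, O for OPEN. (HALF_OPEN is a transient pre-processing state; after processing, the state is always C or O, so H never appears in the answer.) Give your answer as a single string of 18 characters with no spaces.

Answer: COOOOOCCOOCCCCCOOC

Derivation:
State after each event:
  event#1 t=0s outcome=F: state=CLOSED
  event#2 t=3s outcome=F: state=OPEN
  event#3 t=7s outcome=S: state=OPEN
  event#4 t=10s outcome=F: state=OPEN
  event#5 t=11s outcome=S: state=OPEN
  event#6 t=14s outcome=F: state=OPEN
  event#7 t=17s outcome=S: state=CLOSED
  event#8 t=19s outcome=F: state=CLOSED
  event#9 t=23s outcome=F: state=OPEN
  event#10 t=27s outcome=S: state=OPEN
  event#11 t=30s outcome=S: state=CLOSED
  event#12 t=32s outcome=S: state=CLOSED
  event#13 t=35s outcome=F: state=CLOSED
  event#14 t=37s outcome=S: state=CLOSED
  event#15 t=41s outcome=F: state=CLOSED
  event#16 t=42s outcome=F: state=OPEN
  event#17 t=44s outcome=S: state=OPEN
  event#18 t=47s outcome=S: state=CLOSED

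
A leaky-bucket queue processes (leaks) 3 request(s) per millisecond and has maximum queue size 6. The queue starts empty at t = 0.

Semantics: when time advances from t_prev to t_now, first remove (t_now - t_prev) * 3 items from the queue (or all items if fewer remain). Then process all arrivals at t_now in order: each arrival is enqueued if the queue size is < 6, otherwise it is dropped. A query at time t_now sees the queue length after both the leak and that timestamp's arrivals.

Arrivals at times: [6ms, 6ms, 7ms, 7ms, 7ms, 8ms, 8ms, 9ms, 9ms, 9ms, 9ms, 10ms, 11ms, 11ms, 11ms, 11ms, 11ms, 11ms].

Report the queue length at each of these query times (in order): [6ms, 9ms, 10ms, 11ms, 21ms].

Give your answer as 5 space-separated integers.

Answer: 2 4 2 6 0

Derivation:
Queue lengths at query times:
  query t=6ms: backlog = 2
  query t=9ms: backlog = 4
  query t=10ms: backlog = 2
  query t=11ms: backlog = 6
  query t=21ms: backlog = 0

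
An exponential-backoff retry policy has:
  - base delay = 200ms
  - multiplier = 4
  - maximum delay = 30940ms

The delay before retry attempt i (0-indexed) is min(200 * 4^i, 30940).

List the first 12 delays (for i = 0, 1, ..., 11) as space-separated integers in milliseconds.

Answer: 200 800 3200 12800 30940 30940 30940 30940 30940 30940 30940 30940

Derivation:
Computing each delay:
  i=0: min(200*4^0, 30940) = 200
  i=1: min(200*4^1, 30940) = 800
  i=2: min(200*4^2, 30940) = 3200
  i=3: min(200*4^3, 30940) = 12800
  i=4: min(200*4^4, 30940) = 30940
  i=5: min(200*4^5, 30940) = 30940
  i=6: min(200*4^6, 30940) = 30940
  i=7: min(200*4^7, 30940) = 30940
  i=8: min(200*4^8, 30940) = 30940
  i=9: min(200*4^9, 30940) = 30940
  i=10: min(200*4^10, 30940) = 30940
  i=11: min(200*4^11, 30940) = 30940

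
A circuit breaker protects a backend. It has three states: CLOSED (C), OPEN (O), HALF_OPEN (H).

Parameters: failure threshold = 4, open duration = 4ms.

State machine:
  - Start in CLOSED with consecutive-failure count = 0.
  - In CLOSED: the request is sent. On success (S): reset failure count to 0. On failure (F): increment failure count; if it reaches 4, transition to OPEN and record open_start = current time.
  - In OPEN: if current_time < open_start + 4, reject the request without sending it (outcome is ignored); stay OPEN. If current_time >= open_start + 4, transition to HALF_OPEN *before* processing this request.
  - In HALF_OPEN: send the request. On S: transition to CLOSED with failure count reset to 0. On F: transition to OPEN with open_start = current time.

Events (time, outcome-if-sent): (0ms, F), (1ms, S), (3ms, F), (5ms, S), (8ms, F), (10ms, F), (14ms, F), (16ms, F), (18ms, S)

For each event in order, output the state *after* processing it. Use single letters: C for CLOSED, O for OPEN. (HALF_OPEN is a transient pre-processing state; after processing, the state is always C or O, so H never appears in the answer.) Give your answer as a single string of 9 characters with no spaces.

Answer: CCCCCCCOO

Derivation:
State after each event:
  event#1 t=0ms outcome=F: state=CLOSED
  event#2 t=1ms outcome=S: state=CLOSED
  event#3 t=3ms outcome=F: state=CLOSED
  event#4 t=5ms outcome=S: state=CLOSED
  event#5 t=8ms outcome=F: state=CLOSED
  event#6 t=10ms outcome=F: state=CLOSED
  event#7 t=14ms outcome=F: state=CLOSED
  event#8 t=16ms outcome=F: state=OPEN
  event#9 t=18ms outcome=S: state=OPEN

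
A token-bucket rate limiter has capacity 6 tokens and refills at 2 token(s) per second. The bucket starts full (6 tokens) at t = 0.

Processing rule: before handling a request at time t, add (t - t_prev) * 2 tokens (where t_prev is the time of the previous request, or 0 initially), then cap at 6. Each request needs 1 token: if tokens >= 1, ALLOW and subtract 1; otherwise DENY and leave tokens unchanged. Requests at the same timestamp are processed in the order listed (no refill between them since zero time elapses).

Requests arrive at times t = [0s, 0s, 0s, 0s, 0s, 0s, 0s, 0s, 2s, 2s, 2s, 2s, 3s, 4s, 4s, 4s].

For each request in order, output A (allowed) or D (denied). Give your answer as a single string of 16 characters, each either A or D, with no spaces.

Simulating step by step:
  req#1 t=0s: ALLOW
  req#2 t=0s: ALLOW
  req#3 t=0s: ALLOW
  req#4 t=0s: ALLOW
  req#5 t=0s: ALLOW
  req#6 t=0s: ALLOW
  req#7 t=0s: DENY
  req#8 t=0s: DENY
  req#9 t=2s: ALLOW
  req#10 t=2s: ALLOW
  req#11 t=2s: ALLOW
  req#12 t=2s: ALLOW
  req#13 t=3s: ALLOW
  req#14 t=4s: ALLOW
  req#15 t=4s: ALLOW
  req#16 t=4s: ALLOW

Answer: AAAAAADDAAAAAAAA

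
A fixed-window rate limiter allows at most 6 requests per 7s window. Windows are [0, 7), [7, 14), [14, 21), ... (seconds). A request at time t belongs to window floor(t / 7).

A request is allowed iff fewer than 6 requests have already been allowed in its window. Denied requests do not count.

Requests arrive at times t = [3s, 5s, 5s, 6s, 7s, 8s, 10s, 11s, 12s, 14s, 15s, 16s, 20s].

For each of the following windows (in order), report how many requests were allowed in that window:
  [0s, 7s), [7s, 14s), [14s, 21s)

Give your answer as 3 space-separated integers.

Answer: 4 5 4

Derivation:
Processing requests:
  req#1 t=3s (window 0): ALLOW
  req#2 t=5s (window 0): ALLOW
  req#3 t=5s (window 0): ALLOW
  req#4 t=6s (window 0): ALLOW
  req#5 t=7s (window 1): ALLOW
  req#6 t=8s (window 1): ALLOW
  req#7 t=10s (window 1): ALLOW
  req#8 t=11s (window 1): ALLOW
  req#9 t=12s (window 1): ALLOW
  req#10 t=14s (window 2): ALLOW
  req#11 t=15s (window 2): ALLOW
  req#12 t=16s (window 2): ALLOW
  req#13 t=20s (window 2): ALLOW

Allowed counts by window: 4 5 4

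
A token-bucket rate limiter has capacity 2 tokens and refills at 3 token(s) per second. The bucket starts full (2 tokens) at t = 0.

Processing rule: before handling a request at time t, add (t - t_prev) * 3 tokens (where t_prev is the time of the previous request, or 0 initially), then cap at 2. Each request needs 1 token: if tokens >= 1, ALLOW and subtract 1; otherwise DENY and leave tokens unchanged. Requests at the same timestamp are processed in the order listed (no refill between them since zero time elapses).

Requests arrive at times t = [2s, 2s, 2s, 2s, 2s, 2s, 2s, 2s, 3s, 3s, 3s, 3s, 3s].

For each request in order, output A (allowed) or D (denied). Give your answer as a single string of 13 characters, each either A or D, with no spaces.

Simulating step by step:
  req#1 t=2s: ALLOW
  req#2 t=2s: ALLOW
  req#3 t=2s: DENY
  req#4 t=2s: DENY
  req#5 t=2s: DENY
  req#6 t=2s: DENY
  req#7 t=2s: DENY
  req#8 t=2s: DENY
  req#9 t=3s: ALLOW
  req#10 t=3s: ALLOW
  req#11 t=3s: DENY
  req#12 t=3s: DENY
  req#13 t=3s: DENY

Answer: AADDDDDDAADDD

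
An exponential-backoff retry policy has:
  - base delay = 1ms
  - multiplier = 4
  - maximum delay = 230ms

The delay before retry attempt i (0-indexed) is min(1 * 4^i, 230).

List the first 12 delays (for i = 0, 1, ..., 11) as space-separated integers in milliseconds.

Computing each delay:
  i=0: min(1*4^0, 230) = 1
  i=1: min(1*4^1, 230) = 4
  i=2: min(1*4^2, 230) = 16
  i=3: min(1*4^3, 230) = 64
  i=4: min(1*4^4, 230) = 230
  i=5: min(1*4^5, 230) = 230
  i=6: min(1*4^6, 230) = 230
  i=7: min(1*4^7, 230) = 230
  i=8: min(1*4^8, 230) = 230
  i=9: min(1*4^9, 230) = 230
  i=10: min(1*4^10, 230) = 230
  i=11: min(1*4^11, 230) = 230

Answer: 1 4 16 64 230 230 230 230 230 230 230 230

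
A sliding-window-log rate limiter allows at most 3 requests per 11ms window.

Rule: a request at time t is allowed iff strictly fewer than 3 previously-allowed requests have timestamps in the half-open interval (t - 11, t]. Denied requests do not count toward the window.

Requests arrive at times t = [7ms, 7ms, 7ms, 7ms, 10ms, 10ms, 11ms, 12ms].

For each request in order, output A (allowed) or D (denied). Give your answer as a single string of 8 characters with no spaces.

Answer: AAADDDDD

Derivation:
Tracking allowed requests in the window:
  req#1 t=7ms: ALLOW
  req#2 t=7ms: ALLOW
  req#3 t=7ms: ALLOW
  req#4 t=7ms: DENY
  req#5 t=10ms: DENY
  req#6 t=10ms: DENY
  req#7 t=11ms: DENY
  req#8 t=12ms: DENY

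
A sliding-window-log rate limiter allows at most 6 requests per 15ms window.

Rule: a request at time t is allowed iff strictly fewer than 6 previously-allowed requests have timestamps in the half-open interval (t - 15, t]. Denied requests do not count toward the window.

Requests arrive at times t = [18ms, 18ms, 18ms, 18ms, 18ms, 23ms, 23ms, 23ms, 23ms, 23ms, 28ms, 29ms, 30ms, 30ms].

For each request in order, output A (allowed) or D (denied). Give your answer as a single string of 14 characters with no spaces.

Answer: AAAAAADDDDDDDD

Derivation:
Tracking allowed requests in the window:
  req#1 t=18ms: ALLOW
  req#2 t=18ms: ALLOW
  req#3 t=18ms: ALLOW
  req#4 t=18ms: ALLOW
  req#5 t=18ms: ALLOW
  req#6 t=23ms: ALLOW
  req#7 t=23ms: DENY
  req#8 t=23ms: DENY
  req#9 t=23ms: DENY
  req#10 t=23ms: DENY
  req#11 t=28ms: DENY
  req#12 t=29ms: DENY
  req#13 t=30ms: DENY
  req#14 t=30ms: DENY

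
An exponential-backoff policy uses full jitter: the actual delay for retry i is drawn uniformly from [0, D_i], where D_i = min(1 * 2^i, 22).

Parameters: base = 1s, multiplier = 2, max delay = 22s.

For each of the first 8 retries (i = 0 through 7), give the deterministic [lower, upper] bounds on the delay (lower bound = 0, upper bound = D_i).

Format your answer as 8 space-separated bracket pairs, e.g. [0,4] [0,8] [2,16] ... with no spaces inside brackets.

Computing bounds per retry:
  i=0: D_i=min(1*2^0,22)=1, bounds=[0,1]
  i=1: D_i=min(1*2^1,22)=2, bounds=[0,2]
  i=2: D_i=min(1*2^2,22)=4, bounds=[0,4]
  i=3: D_i=min(1*2^3,22)=8, bounds=[0,8]
  i=4: D_i=min(1*2^4,22)=16, bounds=[0,16]
  i=5: D_i=min(1*2^5,22)=22, bounds=[0,22]
  i=6: D_i=min(1*2^6,22)=22, bounds=[0,22]
  i=7: D_i=min(1*2^7,22)=22, bounds=[0,22]

Answer: [0,1] [0,2] [0,4] [0,8] [0,16] [0,22] [0,22] [0,22]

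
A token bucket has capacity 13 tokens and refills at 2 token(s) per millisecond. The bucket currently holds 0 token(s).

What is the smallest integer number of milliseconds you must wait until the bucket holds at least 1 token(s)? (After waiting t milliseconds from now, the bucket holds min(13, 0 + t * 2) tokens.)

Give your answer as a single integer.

Answer: 1

Derivation:
Need 0 + t * 2 >= 1, so t >= 1/2.
Smallest integer t = ceil(1/2) = 1.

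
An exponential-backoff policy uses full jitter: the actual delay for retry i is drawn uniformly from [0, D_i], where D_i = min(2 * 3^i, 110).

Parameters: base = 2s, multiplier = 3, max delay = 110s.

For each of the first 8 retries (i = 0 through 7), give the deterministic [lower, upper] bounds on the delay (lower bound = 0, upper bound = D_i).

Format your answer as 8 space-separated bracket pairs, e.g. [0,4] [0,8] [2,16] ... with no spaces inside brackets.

Answer: [0,2] [0,6] [0,18] [0,54] [0,110] [0,110] [0,110] [0,110]

Derivation:
Computing bounds per retry:
  i=0: D_i=min(2*3^0,110)=2, bounds=[0,2]
  i=1: D_i=min(2*3^1,110)=6, bounds=[0,6]
  i=2: D_i=min(2*3^2,110)=18, bounds=[0,18]
  i=3: D_i=min(2*3^3,110)=54, bounds=[0,54]
  i=4: D_i=min(2*3^4,110)=110, bounds=[0,110]
  i=5: D_i=min(2*3^5,110)=110, bounds=[0,110]
  i=6: D_i=min(2*3^6,110)=110, bounds=[0,110]
  i=7: D_i=min(2*3^7,110)=110, bounds=[0,110]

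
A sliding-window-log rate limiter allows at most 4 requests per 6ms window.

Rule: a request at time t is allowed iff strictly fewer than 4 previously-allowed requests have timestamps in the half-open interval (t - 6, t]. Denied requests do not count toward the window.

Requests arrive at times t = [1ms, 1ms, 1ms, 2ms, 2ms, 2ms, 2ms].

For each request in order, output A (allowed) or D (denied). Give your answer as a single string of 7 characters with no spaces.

Answer: AAAADDD

Derivation:
Tracking allowed requests in the window:
  req#1 t=1ms: ALLOW
  req#2 t=1ms: ALLOW
  req#3 t=1ms: ALLOW
  req#4 t=2ms: ALLOW
  req#5 t=2ms: DENY
  req#6 t=2ms: DENY
  req#7 t=2ms: DENY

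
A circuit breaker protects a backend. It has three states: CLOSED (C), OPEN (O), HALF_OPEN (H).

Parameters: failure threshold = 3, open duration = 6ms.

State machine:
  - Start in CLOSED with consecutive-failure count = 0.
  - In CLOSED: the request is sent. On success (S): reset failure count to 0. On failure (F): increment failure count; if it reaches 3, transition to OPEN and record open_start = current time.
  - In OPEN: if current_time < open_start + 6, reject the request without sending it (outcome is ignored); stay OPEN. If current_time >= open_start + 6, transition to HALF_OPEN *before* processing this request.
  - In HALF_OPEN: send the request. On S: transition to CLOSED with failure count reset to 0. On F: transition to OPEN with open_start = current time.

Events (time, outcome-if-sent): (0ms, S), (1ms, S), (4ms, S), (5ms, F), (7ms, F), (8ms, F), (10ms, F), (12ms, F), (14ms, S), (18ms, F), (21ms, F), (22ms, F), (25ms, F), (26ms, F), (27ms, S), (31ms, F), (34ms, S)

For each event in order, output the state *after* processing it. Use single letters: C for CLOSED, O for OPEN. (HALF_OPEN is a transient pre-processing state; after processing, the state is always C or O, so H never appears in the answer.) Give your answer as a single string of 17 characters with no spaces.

State after each event:
  event#1 t=0ms outcome=S: state=CLOSED
  event#2 t=1ms outcome=S: state=CLOSED
  event#3 t=4ms outcome=S: state=CLOSED
  event#4 t=5ms outcome=F: state=CLOSED
  event#5 t=7ms outcome=F: state=CLOSED
  event#6 t=8ms outcome=F: state=OPEN
  event#7 t=10ms outcome=F: state=OPEN
  event#8 t=12ms outcome=F: state=OPEN
  event#9 t=14ms outcome=S: state=CLOSED
  event#10 t=18ms outcome=F: state=CLOSED
  event#11 t=21ms outcome=F: state=CLOSED
  event#12 t=22ms outcome=F: state=OPEN
  event#13 t=25ms outcome=F: state=OPEN
  event#14 t=26ms outcome=F: state=OPEN
  event#15 t=27ms outcome=S: state=OPEN
  event#16 t=31ms outcome=F: state=OPEN
  event#17 t=34ms outcome=S: state=OPEN

Answer: CCCCCOOOCCCOOOOOO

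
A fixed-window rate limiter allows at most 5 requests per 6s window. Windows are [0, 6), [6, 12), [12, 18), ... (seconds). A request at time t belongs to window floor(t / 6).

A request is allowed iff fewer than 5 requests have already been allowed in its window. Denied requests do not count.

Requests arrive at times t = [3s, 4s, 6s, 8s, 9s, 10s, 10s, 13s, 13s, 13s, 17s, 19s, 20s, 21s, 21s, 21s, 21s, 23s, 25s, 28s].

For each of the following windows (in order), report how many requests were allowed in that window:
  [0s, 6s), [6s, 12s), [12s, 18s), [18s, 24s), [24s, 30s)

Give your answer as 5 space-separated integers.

Answer: 2 5 4 5 2

Derivation:
Processing requests:
  req#1 t=3s (window 0): ALLOW
  req#2 t=4s (window 0): ALLOW
  req#3 t=6s (window 1): ALLOW
  req#4 t=8s (window 1): ALLOW
  req#5 t=9s (window 1): ALLOW
  req#6 t=10s (window 1): ALLOW
  req#7 t=10s (window 1): ALLOW
  req#8 t=13s (window 2): ALLOW
  req#9 t=13s (window 2): ALLOW
  req#10 t=13s (window 2): ALLOW
  req#11 t=17s (window 2): ALLOW
  req#12 t=19s (window 3): ALLOW
  req#13 t=20s (window 3): ALLOW
  req#14 t=21s (window 3): ALLOW
  req#15 t=21s (window 3): ALLOW
  req#16 t=21s (window 3): ALLOW
  req#17 t=21s (window 3): DENY
  req#18 t=23s (window 3): DENY
  req#19 t=25s (window 4): ALLOW
  req#20 t=28s (window 4): ALLOW

Allowed counts by window: 2 5 4 5 2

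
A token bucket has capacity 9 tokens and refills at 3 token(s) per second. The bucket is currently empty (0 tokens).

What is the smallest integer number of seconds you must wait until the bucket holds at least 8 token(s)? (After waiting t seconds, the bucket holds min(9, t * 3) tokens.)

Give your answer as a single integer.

Answer: 3

Derivation:
Need t * 3 >= 8, so t >= 8/3.
Smallest integer t = ceil(8/3) = 3.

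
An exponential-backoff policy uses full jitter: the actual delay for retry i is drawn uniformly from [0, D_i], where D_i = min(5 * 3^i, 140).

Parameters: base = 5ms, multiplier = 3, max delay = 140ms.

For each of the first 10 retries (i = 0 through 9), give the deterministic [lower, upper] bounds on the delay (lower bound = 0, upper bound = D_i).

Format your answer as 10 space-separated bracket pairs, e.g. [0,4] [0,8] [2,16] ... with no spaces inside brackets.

Computing bounds per retry:
  i=0: D_i=min(5*3^0,140)=5, bounds=[0,5]
  i=1: D_i=min(5*3^1,140)=15, bounds=[0,15]
  i=2: D_i=min(5*3^2,140)=45, bounds=[0,45]
  i=3: D_i=min(5*3^3,140)=135, bounds=[0,135]
  i=4: D_i=min(5*3^4,140)=140, bounds=[0,140]
  i=5: D_i=min(5*3^5,140)=140, bounds=[0,140]
  i=6: D_i=min(5*3^6,140)=140, bounds=[0,140]
  i=7: D_i=min(5*3^7,140)=140, bounds=[0,140]
  i=8: D_i=min(5*3^8,140)=140, bounds=[0,140]
  i=9: D_i=min(5*3^9,140)=140, bounds=[0,140]

Answer: [0,5] [0,15] [0,45] [0,135] [0,140] [0,140] [0,140] [0,140] [0,140] [0,140]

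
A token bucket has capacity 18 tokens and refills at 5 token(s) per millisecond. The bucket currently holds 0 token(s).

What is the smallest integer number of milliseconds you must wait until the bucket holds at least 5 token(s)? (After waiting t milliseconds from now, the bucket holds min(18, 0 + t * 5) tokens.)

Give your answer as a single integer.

Need 0 + t * 5 >= 5, so t >= 5/5.
Smallest integer t = ceil(5/5) = 1.

Answer: 1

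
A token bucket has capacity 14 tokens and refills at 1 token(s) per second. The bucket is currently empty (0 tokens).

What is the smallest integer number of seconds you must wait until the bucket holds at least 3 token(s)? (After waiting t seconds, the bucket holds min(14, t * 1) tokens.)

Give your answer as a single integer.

Answer: 3

Derivation:
Need t * 1 >= 3, so t >= 3/1.
Smallest integer t = ceil(3/1) = 3.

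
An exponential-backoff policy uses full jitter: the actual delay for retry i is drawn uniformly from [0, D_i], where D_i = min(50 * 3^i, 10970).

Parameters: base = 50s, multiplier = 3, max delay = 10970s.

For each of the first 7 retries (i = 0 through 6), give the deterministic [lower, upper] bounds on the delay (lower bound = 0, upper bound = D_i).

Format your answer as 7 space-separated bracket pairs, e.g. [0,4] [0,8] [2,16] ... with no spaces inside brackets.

Computing bounds per retry:
  i=0: D_i=min(50*3^0,10970)=50, bounds=[0,50]
  i=1: D_i=min(50*3^1,10970)=150, bounds=[0,150]
  i=2: D_i=min(50*3^2,10970)=450, bounds=[0,450]
  i=3: D_i=min(50*3^3,10970)=1350, bounds=[0,1350]
  i=4: D_i=min(50*3^4,10970)=4050, bounds=[0,4050]
  i=5: D_i=min(50*3^5,10970)=10970, bounds=[0,10970]
  i=6: D_i=min(50*3^6,10970)=10970, bounds=[0,10970]

Answer: [0,50] [0,150] [0,450] [0,1350] [0,4050] [0,10970] [0,10970]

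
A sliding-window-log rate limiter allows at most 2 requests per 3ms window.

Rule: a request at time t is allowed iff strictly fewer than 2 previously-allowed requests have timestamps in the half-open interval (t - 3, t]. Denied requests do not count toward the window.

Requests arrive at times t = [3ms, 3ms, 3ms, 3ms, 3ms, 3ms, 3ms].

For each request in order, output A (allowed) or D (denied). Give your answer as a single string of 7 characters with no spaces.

Tracking allowed requests in the window:
  req#1 t=3ms: ALLOW
  req#2 t=3ms: ALLOW
  req#3 t=3ms: DENY
  req#4 t=3ms: DENY
  req#5 t=3ms: DENY
  req#6 t=3ms: DENY
  req#7 t=3ms: DENY

Answer: AADDDDD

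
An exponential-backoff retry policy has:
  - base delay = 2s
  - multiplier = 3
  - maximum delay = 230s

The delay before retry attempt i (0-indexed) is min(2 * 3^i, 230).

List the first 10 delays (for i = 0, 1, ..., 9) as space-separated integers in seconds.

Computing each delay:
  i=0: min(2*3^0, 230) = 2
  i=1: min(2*3^1, 230) = 6
  i=2: min(2*3^2, 230) = 18
  i=3: min(2*3^3, 230) = 54
  i=4: min(2*3^4, 230) = 162
  i=5: min(2*3^5, 230) = 230
  i=6: min(2*3^6, 230) = 230
  i=7: min(2*3^7, 230) = 230
  i=8: min(2*3^8, 230) = 230
  i=9: min(2*3^9, 230) = 230

Answer: 2 6 18 54 162 230 230 230 230 230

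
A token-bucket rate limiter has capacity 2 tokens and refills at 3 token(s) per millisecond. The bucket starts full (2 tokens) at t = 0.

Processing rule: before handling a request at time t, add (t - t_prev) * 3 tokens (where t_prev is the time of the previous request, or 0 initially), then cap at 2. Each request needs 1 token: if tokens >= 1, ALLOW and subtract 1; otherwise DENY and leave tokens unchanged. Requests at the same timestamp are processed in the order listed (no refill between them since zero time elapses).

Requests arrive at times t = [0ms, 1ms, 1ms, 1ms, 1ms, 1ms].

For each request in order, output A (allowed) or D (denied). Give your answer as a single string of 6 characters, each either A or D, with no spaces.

Answer: AAADDD

Derivation:
Simulating step by step:
  req#1 t=0ms: ALLOW
  req#2 t=1ms: ALLOW
  req#3 t=1ms: ALLOW
  req#4 t=1ms: DENY
  req#5 t=1ms: DENY
  req#6 t=1ms: DENY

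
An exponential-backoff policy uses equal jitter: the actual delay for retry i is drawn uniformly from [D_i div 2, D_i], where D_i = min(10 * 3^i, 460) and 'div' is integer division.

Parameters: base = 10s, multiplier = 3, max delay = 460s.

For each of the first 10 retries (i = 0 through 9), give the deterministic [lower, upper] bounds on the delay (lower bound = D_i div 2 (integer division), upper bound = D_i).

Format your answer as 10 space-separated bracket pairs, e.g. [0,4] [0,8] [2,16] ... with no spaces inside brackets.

Computing bounds per retry:
  i=0: D_i=min(10*3^0,460)=10, bounds=[5,10]
  i=1: D_i=min(10*3^1,460)=30, bounds=[15,30]
  i=2: D_i=min(10*3^2,460)=90, bounds=[45,90]
  i=3: D_i=min(10*3^3,460)=270, bounds=[135,270]
  i=4: D_i=min(10*3^4,460)=460, bounds=[230,460]
  i=5: D_i=min(10*3^5,460)=460, bounds=[230,460]
  i=6: D_i=min(10*3^6,460)=460, bounds=[230,460]
  i=7: D_i=min(10*3^7,460)=460, bounds=[230,460]
  i=8: D_i=min(10*3^8,460)=460, bounds=[230,460]
  i=9: D_i=min(10*3^9,460)=460, bounds=[230,460]

Answer: [5,10] [15,30] [45,90] [135,270] [230,460] [230,460] [230,460] [230,460] [230,460] [230,460]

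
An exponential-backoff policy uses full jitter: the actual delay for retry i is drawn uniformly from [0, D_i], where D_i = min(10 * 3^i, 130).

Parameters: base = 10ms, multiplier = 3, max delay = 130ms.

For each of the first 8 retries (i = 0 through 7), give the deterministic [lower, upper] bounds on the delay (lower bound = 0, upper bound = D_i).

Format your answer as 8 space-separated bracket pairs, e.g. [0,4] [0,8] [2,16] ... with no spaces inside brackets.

Computing bounds per retry:
  i=0: D_i=min(10*3^0,130)=10, bounds=[0,10]
  i=1: D_i=min(10*3^1,130)=30, bounds=[0,30]
  i=2: D_i=min(10*3^2,130)=90, bounds=[0,90]
  i=3: D_i=min(10*3^3,130)=130, bounds=[0,130]
  i=4: D_i=min(10*3^4,130)=130, bounds=[0,130]
  i=5: D_i=min(10*3^5,130)=130, bounds=[0,130]
  i=6: D_i=min(10*3^6,130)=130, bounds=[0,130]
  i=7: D_i=min(10*3^7,130)=130, bounds=[0,130]

Answer: [0,10] [0,30] [0,90] [0,130] [0,130] [0,130] [0,130] [0,130]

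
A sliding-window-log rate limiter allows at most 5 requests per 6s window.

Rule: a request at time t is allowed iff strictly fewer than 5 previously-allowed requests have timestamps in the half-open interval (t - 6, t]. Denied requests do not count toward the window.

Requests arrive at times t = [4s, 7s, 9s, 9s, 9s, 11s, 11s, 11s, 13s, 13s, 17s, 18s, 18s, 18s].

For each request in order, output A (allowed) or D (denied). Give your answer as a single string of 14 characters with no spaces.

Tracking allowed requests in the window:
  req#1 t=4s: ALLOW
  req#2 t=7s: ALLOW
  req#3 t=9s: ALLOW
  req#4 t=9s: ALLOW
  req#5 t=9s: ALLOW
  req#6 t=11s: ALLOW
  req#7 t=11s: DENY
  req#8 t=11s: DENY
  req#9 t=13s: ALLOW
  req#10 t=13s: DENY
  req#11 t=17s: ALLOW
  req#12 t=18s: ALLOW
  req#13 t=18s: ALLOW
  req#14 t=18s: ALLOW

Answer: AAAAAADDADAAAA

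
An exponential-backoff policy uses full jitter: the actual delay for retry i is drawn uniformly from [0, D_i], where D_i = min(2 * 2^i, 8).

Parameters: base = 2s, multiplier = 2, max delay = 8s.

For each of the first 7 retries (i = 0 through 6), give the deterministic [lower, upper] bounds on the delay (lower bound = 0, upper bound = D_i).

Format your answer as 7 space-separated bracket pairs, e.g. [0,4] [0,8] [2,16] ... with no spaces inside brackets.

Computing bounds per retry:
  i=0: D_i=min(2*2^0,8)=2, bounds=[0,2]
  i=1: D_i=min(2*2^1,8)=4, bounds=[0,4]
  i=2: D_i=min(2*2^2,8)=8, bounds=[0,8]
  i=3: D_i=min(2*2^3,8)=8, bounds=[0,8]
  i=4: D_i=min(2*2^4,8)=8, bounds=[0,8]
  i=5: D_i=min(2*2^5,8)=8, bounds=[0,8]
  i=6: D_i=min(2*2^6,8)=8, bounds=[0,8]

Answer: [0,2] [0,4] [0,8] [0,8] [0,8] [0,8] [0,8]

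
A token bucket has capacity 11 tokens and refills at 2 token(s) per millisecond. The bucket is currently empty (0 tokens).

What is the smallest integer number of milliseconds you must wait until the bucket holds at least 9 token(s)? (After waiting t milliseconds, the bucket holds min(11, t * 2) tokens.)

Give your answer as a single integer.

Answer: 5

Derivation:
Need t * 2 >= 9, so t >= 9/2.
Smallest integer t = ceil(9/2) = 5.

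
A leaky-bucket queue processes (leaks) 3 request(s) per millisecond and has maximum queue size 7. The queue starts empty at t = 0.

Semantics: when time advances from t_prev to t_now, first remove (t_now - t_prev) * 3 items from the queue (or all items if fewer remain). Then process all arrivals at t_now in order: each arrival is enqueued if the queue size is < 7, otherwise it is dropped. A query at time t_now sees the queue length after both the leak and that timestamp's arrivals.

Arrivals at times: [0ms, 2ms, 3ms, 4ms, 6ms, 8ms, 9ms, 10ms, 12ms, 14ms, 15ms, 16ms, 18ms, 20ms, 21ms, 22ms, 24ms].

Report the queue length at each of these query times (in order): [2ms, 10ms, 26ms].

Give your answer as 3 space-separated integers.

Queue lengths at query times:
  query t=2ms: backlog = 1
  query t=10ms: backlog = 1
  query t=26ms: backlog = 0

Answer: 1 1 0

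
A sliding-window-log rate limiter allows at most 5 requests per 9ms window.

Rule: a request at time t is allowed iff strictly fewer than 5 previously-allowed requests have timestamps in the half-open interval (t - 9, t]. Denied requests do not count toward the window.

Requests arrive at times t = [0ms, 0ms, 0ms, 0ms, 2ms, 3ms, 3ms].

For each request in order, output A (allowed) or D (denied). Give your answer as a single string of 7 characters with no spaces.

Answer: AAAAADD

Derivation:
Tracking allowed requests in the window:
  req#1 t=0ms: ALLOW
  req#2 t=0ms: ALLOW
  req#3 t=0ms: ALLOW
  req#4 t=0ms: ALLOW
  req#5 t=2ms: ALLOW
  req#6 t=3ms: DENY
  req#7 t=3ms: DENY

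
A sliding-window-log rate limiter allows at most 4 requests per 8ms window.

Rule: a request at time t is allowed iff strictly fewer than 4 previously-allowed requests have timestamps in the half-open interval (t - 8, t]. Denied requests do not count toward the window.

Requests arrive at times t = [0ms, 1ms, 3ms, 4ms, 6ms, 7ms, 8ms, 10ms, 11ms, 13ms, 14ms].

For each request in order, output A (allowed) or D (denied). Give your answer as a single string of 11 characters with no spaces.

Tracking allowed requests in the window:
  req#1 t=0ms: ALLOW
  req#2 t=1ms: ALLOW
  req#3 t=3ms: ALLOW
  req#4 t=4ms: ALLOW
  req#5 t=6ms: DENY
  req#6 t=7ms: DENY
  req#7 t=8ms: ALLOW
  req#8 t=10ms: ALLOW
  req#9 t=11ms: ALLOW
  req#10 t=13ms: ALLOW
  req#11 t=14ms: DENY

Answer: AAAADDAAAAD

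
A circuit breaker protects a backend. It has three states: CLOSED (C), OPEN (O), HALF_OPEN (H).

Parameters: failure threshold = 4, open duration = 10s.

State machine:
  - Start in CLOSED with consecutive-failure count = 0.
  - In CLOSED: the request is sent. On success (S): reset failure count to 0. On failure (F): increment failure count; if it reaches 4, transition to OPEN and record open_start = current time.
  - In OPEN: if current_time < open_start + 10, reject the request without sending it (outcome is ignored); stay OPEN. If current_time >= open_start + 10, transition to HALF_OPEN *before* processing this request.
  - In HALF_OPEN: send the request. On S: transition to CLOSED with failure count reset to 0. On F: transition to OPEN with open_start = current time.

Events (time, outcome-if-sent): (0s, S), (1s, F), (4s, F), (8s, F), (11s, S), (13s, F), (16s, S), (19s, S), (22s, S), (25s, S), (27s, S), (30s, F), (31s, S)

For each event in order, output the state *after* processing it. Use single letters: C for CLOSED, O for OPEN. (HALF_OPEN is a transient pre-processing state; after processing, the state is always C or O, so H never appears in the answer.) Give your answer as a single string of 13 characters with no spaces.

Answer: CCCCCCCCCCCCC

Derivation:
State after each event:
  event#1 t=0s outcome=S: state=CLOSED
  event#2 t=1s outcome=F: state=CLOSED
  event#3 t=4s outcome=F: state=CLOSED
  event#4 t=8s outcome=F: state=CLOSED
  event#5 t=11s outcome=S: state=CLOSED
  event#6 t=13s outcome=F: state=CLOSED
  event#7 t=16s outcome=S: state=CLOSED
  event#8 t=19s outcome=S: state=CLOSED
  event#9 t=22s outcome=S: state=CLOSED
  event#10 t=25s outcome=S: state=CLOSED
  event#11 t=27s outcome=S: state=CLOSED
  event#12 t=30s outcome=F: state=CLOSED
  event#13 t=31s outcome=S: state=CLOSED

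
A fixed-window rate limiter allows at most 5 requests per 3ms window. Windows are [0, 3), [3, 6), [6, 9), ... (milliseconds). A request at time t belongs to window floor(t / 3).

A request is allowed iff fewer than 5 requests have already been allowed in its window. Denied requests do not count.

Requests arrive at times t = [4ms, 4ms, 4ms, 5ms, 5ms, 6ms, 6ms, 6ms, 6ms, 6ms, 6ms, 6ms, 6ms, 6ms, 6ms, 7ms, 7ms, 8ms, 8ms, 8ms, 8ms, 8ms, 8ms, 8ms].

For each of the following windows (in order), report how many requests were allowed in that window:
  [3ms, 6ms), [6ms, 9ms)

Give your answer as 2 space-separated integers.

Answer: 5 5

Derivation:
Processing requests:
  req#1 t=4ms (window 1): ALLOW
  req#2 t=4ms (window 1): ALLOW
  req#3 t=4ms (window 1): ALLOW
  req#4 t=5ms (window 1): ALLOW
  req#5 t=5ms (window 1): ALLOW
  req#6 t=6ms (window 2): ALLOW
  req#7 t=6ms (window 2): ALLOW
  req#8 t=6ms (window 2): ALLOW
  req#9 t=6ms (window 2): ALLOW
  req#10 t=6ms (window 2): ALLOW
  req#11 t=6ms (window 2): DENY
  req#12 t=6ms (window 2): DENY
  req#13 t=6ms (window 2): DENY
  req#14 t=6ms (window 2): DENY
  req#15 t=6ms (window 2): DENY
  req#16 t=7ms (window 2): DENY
  req#17 t=7ms (window 2): DENY
  req#18 t=8ms (window 2): DENY
  req#19 t=8ms (window 2): DENY
  req#20 t=8ms (window 2): DENY
  req#21 t=8ms (window 2): DENY
  req#22 t=8ms (window 2): DENY
  req#23 t=8ms (window 2): DENY
  req#24 t=8ms (window 2): DENY

Allowed counts by window: 5 5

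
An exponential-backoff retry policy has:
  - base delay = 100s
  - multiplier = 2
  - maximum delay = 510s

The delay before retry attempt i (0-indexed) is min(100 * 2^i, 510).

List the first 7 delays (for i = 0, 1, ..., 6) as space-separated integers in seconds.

Computing each delay:
  i=0: min(100*2^0, 510) = 100
  i=1: min(100*2^1, 510) = 200
  i=2: min(100*2^2, 510) = 400
  i=3: min(100*2^3, 510) = 510
  i=4: min(100*2^4, 510) = 510
  i=5: min(100*2^5, 510) = 510
  i=6: min(100*2^6, 510) = 510

Answer: 100 200 400 510 510 510 510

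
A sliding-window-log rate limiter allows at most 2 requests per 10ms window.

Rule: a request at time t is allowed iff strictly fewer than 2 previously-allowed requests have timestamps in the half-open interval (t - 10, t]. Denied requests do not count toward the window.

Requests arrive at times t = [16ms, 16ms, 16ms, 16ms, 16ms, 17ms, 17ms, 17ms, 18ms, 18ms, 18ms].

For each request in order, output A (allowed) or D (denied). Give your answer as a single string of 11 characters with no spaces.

Tracking allowed requests in the window:
  req#1 t=16ms: ALLOW
  req#2 t=16ms: ALLOW
  req#3 t=16ms: DENY
  req#4 t=16ms: DENY
  req#5 t=16ms: DENY
  req#6 t=17ms: DENY
  req#7 t=17ms: DENY
  req#8 t=17ms: DENY
  req#9 t=18ms: DENY
  req#10 t=18ms: DENY
  req#11 t=18ms: DENY

Answer: AADDDDDDDDD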